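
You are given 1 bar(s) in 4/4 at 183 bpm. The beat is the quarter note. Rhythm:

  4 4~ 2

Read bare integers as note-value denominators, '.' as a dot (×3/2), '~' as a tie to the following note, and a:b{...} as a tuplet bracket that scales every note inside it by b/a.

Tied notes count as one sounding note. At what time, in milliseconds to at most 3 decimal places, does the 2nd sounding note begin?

1. 0.0ms @ 0 + 327.869ms (1)
2. 327.869ms @ 1 + 983.607ms (3)

note 2 onset = 1b = 327.869ms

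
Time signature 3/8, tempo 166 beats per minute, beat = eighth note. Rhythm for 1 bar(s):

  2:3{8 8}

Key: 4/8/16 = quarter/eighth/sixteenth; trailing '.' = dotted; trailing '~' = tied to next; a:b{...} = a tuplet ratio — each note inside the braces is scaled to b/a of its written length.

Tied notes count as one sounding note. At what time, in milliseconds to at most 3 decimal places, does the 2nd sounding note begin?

note 2 onset = 3/2b = 542.169ms

1. 0.0ms @ 0 + 542.169ms (3/2)
2. 542.169ms @ 3/2 + 542.169ms (3/2)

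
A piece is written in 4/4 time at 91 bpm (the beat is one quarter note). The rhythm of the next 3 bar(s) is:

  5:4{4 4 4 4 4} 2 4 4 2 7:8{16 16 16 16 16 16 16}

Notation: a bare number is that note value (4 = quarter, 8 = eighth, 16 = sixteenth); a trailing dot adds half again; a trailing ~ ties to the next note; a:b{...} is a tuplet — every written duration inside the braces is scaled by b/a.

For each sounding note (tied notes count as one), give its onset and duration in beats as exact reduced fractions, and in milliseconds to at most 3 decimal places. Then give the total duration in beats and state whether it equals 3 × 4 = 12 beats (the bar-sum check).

1) 0.0ms=0b +527.473ms=4/5b
2) 527.473ms=4/5b +527.473ms=4/5b
3) 1054.945ms=8/5b +527.473ms=4/5b
4) 1582.418ms=12/5b +527.473ms=4/5b
5) 2109.89ms=16/5b +527.473ms=4/5b
6) 2637.363ms=4b +1318.681ms=2b
7) 3956.044ms=6b +659.341ms=1b
8) 4615.385ms=7b +659.341ms=1b
9) 5274.725ms=8b +1318.681ms=2b
10) 6593.407ms=10b +188.383ms=2/7b
11) 6781.79ms=72/7b +188.383ms=2/7b
12) 6970.173ms=74/7b +188.383ms=2/7b
13) 7158.556ms=76/7b +188.383ms=2/7b
14) 7346.939ms=78/7b +188.383ms=2/7b
15) 7535.322ms=80/7b +188.383ms=2/7b
16) 7723.705ms=82/7b +188.383ms=2/7b
Σ=12b of 12 (91bpm 4/4) — PASS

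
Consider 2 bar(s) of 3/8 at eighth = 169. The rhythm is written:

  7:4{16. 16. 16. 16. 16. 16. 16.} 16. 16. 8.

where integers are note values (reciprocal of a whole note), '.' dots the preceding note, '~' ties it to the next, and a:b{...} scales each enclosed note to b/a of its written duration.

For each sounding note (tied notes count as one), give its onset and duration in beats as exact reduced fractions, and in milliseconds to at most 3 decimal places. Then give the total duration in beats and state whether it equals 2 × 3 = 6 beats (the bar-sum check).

1) 0.0ms=0b +152.156ms=3/7b
2) 152.156ms=3/7b +152.156ms=3/7b
3) 304.311ms=6/7b +152.156ms=3/7b
4) 456.467ms=9/7b +152.156ms=3/7b
5) 608.622ms=12/7b +152.156ms=3/7b
6) 760.778ms=15/7b +152.156ms=3/7b
7) 912.933ms=18/7b +152.156ms=3/7b
8) 1065.089ms=3b +266.272ms=3/4b
9) 1331.361ms=15/4b +266.272ms=3/4b
10) 1597.633ms=9/2b +532.544ms=3/2b
Σ=6b of 6 (169bpm 3/8) — PASS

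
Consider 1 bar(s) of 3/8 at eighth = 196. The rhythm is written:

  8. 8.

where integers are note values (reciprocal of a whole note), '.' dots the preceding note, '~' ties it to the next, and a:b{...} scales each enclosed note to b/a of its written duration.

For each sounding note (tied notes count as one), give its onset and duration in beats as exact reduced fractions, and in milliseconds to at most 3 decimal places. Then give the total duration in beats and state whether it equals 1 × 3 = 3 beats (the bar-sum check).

1) 0.0ms=0b +459.184ms=3/2b
2) 459.184ms=3/2b +459.184ms=3/2b
Σ=3b of 3 (196bpm 3/8) — PASS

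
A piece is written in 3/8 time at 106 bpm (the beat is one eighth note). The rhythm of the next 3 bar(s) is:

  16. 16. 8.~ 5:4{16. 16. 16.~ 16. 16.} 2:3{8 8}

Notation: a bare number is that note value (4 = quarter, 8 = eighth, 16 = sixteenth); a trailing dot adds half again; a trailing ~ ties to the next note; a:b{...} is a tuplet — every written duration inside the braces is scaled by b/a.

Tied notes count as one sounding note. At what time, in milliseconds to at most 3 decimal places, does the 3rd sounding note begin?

1. 0.0ms @ 0 + 424.528ms (3/4)
2. 424.528ms @ 3/4 + 424.528ms (3/4)
3. 849.057ms @ 3/2 + 1188.679ms (21/10)
4. 2037.736ms @ 18/5 + 339.623ms (3/5)
5. 2377.358ms @ 21/5 + 679.245ms (6/5)
6. 3056.604ms @ 27/5 + 339.623ms (3/5)
7. 3396.226ms @ 6 + 849.057ms (3/2)
8. 4245.283ms @ 15/2 + 849.057ms (3/2)

note 3 onset = 3/2b = 849.057ms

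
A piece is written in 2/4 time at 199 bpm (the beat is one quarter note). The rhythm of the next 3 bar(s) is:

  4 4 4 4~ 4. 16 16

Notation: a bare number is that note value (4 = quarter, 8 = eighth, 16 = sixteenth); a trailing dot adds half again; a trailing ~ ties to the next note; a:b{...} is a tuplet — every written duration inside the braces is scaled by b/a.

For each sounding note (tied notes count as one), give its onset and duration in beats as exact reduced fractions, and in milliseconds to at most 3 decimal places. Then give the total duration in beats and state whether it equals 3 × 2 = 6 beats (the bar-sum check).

1) 0.0ms=0b +301.508ms=1b
2) 301.508ms=1b +301.508ms=1b
3) 603.015ms=2b +301.508ms=1b
4) 904.523ms=3b +753.769ms=5/2b
5) 1658.291ms=11/2b +75.377ms=1/4b
6) 1733.668ms=23/4b +75.377ms=1/4b
Σ=6b of 6 (199bpm 2/4) — PASS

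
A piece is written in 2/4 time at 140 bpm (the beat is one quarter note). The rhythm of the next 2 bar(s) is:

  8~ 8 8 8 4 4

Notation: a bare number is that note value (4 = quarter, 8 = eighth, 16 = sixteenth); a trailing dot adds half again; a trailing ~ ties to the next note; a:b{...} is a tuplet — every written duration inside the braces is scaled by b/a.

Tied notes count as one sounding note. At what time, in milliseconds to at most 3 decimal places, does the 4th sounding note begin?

1. 0.0ms @ 0 + 428.571ms (1)
2. 428.571ms @ 1 + 214.286ms (1/2)
3. 642.857ms @ 3/2 + 214.286ms (1/2)
4. 857.143ms @ 2 + 428.571ms (1)
5. 1285.714ms @ 3 + 428.571ms (1)

note 4 onset = 2b = 857.143ms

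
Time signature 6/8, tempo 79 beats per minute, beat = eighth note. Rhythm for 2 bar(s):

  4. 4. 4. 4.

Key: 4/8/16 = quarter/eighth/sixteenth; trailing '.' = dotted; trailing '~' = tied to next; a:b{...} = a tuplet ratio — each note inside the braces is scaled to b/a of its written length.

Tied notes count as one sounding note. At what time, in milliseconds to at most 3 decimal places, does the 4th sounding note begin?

note 4 onset = 9b = 6835.443ms

1. 0.0ms @ 0 + 2278.481ms (3)
2. 2278.481ms @ 3 + 2278.481ms (3)
3. 4556.962ms @ 6 + 2278.481ms (3)
4. 6835.443ms @ 9 + 2278.481ms (3)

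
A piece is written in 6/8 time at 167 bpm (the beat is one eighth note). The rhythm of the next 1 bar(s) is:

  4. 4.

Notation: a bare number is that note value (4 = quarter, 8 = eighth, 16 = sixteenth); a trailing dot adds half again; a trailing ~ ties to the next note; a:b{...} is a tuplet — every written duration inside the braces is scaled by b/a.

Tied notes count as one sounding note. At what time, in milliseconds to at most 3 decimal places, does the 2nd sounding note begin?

note 2 onset = 3b = 1077.844ms

1. 0.0ms @ 0 + 1077.844ms (3)
2. 1077.844ms @ 3 + 1077.844ms (3)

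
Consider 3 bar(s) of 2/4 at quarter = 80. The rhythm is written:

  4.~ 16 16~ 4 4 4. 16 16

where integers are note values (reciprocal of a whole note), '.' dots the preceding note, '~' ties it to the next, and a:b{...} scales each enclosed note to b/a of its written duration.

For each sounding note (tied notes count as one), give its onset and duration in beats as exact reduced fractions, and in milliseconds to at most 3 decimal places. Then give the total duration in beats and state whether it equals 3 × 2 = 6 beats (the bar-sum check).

1) 0.0ms=0b +1312.5ms=7/4b
2) 1312.5ms=7/4b +937.5ms=5/4b
3) 2250.0ms=3b +750.0ms=1b
4) 3000.0ms=4b +1125.0ms=3/2b
5) 4125.0ms=11/2b +187.5ms=1/4b
6) 4312.5ms=23/4b +187.5ms=1/4b
Σ=6b of 6 (80bpm 2/4) — PASS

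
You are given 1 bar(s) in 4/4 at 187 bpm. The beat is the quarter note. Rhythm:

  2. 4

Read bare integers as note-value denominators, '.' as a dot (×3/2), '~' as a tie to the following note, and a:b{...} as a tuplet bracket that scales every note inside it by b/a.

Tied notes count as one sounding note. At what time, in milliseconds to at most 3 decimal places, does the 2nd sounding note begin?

note 2 onset = 3b = 962.567ms

1. 0.0ms @ 0 + 962.567ms (3)
2. 962.567ms @ 3 + 320.856ms (1)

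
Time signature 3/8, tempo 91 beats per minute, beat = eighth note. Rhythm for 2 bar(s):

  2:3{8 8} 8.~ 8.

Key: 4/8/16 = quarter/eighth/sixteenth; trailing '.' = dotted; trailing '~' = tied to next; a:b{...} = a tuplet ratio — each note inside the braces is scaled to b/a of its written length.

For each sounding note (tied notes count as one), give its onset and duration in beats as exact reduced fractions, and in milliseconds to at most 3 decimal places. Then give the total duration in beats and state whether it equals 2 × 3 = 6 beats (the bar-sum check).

1) 0.0ms=0b +989.011ms=3/2b
2) 989.011ms=3/2b +989.011ms=3/2b
3) 1978.022ms=3b +1978.022ms=3b
Σ=6b of 6 (91bpm 3/8) — PASS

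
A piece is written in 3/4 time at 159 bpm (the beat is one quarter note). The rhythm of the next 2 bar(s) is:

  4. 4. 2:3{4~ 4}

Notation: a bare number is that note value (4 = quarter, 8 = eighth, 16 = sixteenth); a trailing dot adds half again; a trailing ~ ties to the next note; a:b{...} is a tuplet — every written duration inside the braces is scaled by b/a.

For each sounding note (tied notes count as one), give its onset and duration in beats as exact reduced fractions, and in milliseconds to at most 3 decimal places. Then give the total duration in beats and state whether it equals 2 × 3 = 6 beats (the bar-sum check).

1) 0.0ms=0b +566.038ms=3/2b
2) 566.038ms=3/2b +566.038ms=3/2b
3) 1132.075ms=3b +1132.075ms=3b
Σ=6b of 6 (159bpm 3/4) — PASS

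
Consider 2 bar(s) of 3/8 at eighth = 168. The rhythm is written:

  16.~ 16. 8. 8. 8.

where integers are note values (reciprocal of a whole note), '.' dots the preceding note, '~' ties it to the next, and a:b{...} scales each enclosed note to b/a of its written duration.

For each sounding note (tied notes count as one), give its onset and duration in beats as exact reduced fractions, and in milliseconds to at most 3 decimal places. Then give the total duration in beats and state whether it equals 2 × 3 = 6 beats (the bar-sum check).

1) 0.0ms=0b +535.714ms=3/2b
2) 535.714ms=3/2b +535.714ms=3/2b
3) 1071.429ms=3b +535.714ms=3/2b
4) 1607.143ms=9/2b +535.714ms=3/2b
Σ=6b of 6 (168bpm 3/8) — PASS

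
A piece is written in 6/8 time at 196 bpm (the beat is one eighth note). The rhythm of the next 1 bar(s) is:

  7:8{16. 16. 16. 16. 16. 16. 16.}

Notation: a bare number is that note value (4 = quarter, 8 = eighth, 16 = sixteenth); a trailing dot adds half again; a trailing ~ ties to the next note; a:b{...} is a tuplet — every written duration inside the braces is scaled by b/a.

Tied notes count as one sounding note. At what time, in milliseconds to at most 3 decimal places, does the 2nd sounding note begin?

note 2 onset = 6/7b = 262.391ms

1. 0.0ms @ 0 + 262.391ms (6/7)
2. 262.391ms @ 6/7 + 262.391ms (6/7)
3. 524.781ms @ 12/7 + 262.391ms (6/7)
4. 787.172ms @ 18/7 + 262.391ms (6/7)
5. 1049.563ms @ 24/7 + 262.391ms (6/7)
6. 1311.953ms @ 30/7 + 262.391ms (6/7)
7. 1574.344ms @ 36/7 + 262.391ms (6/7)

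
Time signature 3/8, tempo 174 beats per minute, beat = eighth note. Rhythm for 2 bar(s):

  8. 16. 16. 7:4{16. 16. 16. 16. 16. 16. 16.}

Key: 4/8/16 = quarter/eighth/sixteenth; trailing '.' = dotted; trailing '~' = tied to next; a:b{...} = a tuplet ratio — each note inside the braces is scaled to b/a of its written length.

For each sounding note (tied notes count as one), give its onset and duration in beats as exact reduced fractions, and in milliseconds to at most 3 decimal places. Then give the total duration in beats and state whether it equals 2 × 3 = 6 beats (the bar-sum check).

1) 0.0ms=0b +517.241ms=3/2b
2) 517.241ms=3/2b +258.621ms=3/4b
3) 775.862ms=9/4b +258.621ms=3/4b
4) 1034.483ms=3b +147.783ms=3/7b
5) 1182.266ms=24/7b +147.783ms=3/7b
6) 1330.049ms=27/7b +147.783ms=3/7b
7) 1477.833ms=30/7b +147.783ms=3/7b
8) 1625.616ms=33/7b +147.783ms=3/7b
9) 1773.399ms=36/7b +147.783ms=3/7b
10) 1921.182ms=39/7b +147.783ms=3/7b
Σ=6b of 6 (174bpm 3/8) — PASS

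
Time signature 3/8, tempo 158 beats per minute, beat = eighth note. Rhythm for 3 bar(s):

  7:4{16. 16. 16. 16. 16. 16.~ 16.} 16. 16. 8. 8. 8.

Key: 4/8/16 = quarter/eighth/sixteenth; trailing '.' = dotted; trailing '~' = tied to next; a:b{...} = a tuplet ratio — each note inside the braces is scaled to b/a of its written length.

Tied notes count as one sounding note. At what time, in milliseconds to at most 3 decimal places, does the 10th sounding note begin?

note 10 onset = 6b = 2278.481ms

1. 0.0ms @ 0 + 162.749ms (3/7)
2. 162.749ms @ 3/7 + 162.749ms (3/7)
3. 325.497ms @ 6/7 + 162.749ms (3/7)
4. 488.246ms @ 9/7 + 162.749ms (3/7)
5. 650.995ms @ 12/7 + 162.749ms (3/7)
6. 813.743ms @ 15/7 + 325.497ms (6/7)
7. 1139.241ms @ 3 + 284.81ms (3/4)
8. 1424.051ms @ 15/4 + 284.81ms (3/4)
9. 1708.861ms @ 9/2 + 569.62ms (3/2)
10. 2278.481ms @ 6 + 569.62ms (3/2)
11. 2848.101ms @ 15/2 + 569.62ms (3/2)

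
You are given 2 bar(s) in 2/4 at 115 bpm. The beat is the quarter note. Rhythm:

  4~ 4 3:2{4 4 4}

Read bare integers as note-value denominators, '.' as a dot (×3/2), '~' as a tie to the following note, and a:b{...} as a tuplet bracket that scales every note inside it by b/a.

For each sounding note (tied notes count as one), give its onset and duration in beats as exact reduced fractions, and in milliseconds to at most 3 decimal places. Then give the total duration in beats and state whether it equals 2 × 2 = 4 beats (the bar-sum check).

1) 0.0ms=0b +1043.478ms=2b
2) 1043.478ms=2b +347.826ms=2/3b
3) 1391.304ms=8/3b +347.826ms=2/3b
4) 1739.13ms=10/3b +347.826ms=2/3b
Σ=4b of 4 (115bpm 2/4) — PASS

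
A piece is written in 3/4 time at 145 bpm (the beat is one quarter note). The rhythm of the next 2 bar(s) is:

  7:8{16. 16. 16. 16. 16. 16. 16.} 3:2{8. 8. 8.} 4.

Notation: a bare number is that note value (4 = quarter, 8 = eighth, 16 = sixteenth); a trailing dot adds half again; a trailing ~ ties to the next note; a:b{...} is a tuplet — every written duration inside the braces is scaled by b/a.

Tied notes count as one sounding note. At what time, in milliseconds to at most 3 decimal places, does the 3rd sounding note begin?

note 3 onset = 6/7b = 354.68ms

1. 0.0ms @ 0 + 177.34ms (3/7)
2. 177.34ms @ 3/7 + 177.34ms (3/7)
3. 354.68ms @ 6/7 + 177.34ms (3/7)
4. 532.02ms @ 9/7 + 177.34ms (3/7)
5. 709.36ms @ 12/7 + 177.34ms (3/7)
6. 886.7ms @ 15/7 + 177.34ms (3/7)
7. 1064.039ms @ 18/7 + 177.34ms (3/7)
8. 1241.379ms @ 3 + 206.897ms (1/2)
9. 1448.276ms @ 7/2 + 206.897ms (1/2)
10. 1655.172ms @ 4 + 206.897ms (1/2)
11. 1862.069ms @ 9/2 + 620.69ms (3/2)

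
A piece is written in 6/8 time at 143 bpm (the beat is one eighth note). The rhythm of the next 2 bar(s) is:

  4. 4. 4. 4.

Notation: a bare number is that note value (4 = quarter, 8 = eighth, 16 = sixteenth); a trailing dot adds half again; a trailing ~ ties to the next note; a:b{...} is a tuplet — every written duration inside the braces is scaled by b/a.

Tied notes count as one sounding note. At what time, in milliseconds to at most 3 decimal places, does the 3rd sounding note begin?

1. 0.0ms @ 0 + 1258.741ms (3)
2. 1258.741ms @ 3 + 1258.741ms (3)
3. 2517.483ms @ 6 + 1258.741ms (3)
4. 3776.224ms @ 9 + 1258.741ms (3)

note 3 onset = 6b = 2517.483ms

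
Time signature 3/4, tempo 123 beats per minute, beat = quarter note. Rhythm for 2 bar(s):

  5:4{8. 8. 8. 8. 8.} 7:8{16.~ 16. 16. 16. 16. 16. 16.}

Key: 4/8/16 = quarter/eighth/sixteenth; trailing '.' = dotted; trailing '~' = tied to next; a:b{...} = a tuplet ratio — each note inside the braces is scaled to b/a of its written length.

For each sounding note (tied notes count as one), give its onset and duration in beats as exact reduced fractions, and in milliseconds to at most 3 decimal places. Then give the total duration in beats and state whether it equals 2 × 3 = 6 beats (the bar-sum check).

1) 0.0ms=0b +292.683ms=3/5b
2) 292.683ms=3/5b +292.683ms=3/5b
3) 585.366ms=6/5b +292.683ms=3/5b
4) 878.049ms=9/5b +292.683ms=3/5b
5) 1170.732ms=12/5b +292.683ms=3/5b
6) 1463.415ms=3b +418.118ms=6/7b
7) 1881.533ms=27/7b +209.059ms=3/7b
8) 2090.592ms=30/7b +209.059ms=3/7b
9) 2299.652ms=33/7b +209.059ms=3/7b
10) 2508.711ms=36/7b +209.059ms=3/7b
11) 2717.77ms=39/7b +209.059ms=3/7b
Σ=6b of 6 (123bpm 3/4) — PASS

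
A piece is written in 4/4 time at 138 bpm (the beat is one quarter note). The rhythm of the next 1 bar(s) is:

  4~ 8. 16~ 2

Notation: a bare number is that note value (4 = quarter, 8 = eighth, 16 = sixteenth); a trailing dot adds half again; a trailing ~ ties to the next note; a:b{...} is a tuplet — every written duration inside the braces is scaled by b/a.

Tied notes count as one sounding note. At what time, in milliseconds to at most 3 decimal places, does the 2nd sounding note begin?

note 2 onset = 7/4b = 760.87ms

1. 0.0ms @ 0 + 760.87ms (7/4)
2. 760.87ms @ 7/4 + 978.261ms (9/4)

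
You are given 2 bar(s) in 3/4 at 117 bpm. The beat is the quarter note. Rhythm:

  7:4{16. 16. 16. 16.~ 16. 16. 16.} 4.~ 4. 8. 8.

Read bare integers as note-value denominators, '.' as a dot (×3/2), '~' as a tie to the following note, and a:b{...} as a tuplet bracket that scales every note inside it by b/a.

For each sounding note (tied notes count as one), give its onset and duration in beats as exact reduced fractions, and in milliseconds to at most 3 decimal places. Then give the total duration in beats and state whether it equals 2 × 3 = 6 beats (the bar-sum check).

1) 0.0ms=0b +109.89ms=3/14b
2) 109.89ms=3/14b +109.89ms=3/14b
3) 219.78ms=3/7b +109.89ms=3/14b
4) 329.67ms=9/14b +219.78ms=3/7b
5) 549.451ms=15/14b +109.89ms=3/14b
6) 659.341ms=9/7b +109.89ms=3/14b
7) 769.231ms=3/2b +1538.462ms=3b
8) 2307.692ms=9/2b +384.615ms=3/4b
9) 2692.308ms=21/4b +384.615ms=3/4b
Σ=6b of 6 (117bpm 3/4) — PASS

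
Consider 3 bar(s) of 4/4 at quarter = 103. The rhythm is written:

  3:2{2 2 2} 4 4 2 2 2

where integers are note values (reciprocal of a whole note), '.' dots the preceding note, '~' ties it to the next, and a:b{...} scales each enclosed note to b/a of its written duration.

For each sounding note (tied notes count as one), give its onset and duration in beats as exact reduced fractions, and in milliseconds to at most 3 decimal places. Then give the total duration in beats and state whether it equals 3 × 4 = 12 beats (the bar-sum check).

1) 0.0ms=0b +776.699ms=4/3b
2) 776.699ms=4/3b +776.699ms=4/3b
3) 1553.398ms=8/3b +776.699ms=4/3b
4) 2330.097ms=4b +582.524ms=1b
5) 2912.621ms=5b +582.524ms=1b
6) 3495.146ms=6b +1165.049ms=2b
7) 4660.194ms=8b +1165.049ms=2b
8) 5825.243ms=10b +1165.049ms=2b
Σ=12b of 12 (103bpm 4/4) — PASS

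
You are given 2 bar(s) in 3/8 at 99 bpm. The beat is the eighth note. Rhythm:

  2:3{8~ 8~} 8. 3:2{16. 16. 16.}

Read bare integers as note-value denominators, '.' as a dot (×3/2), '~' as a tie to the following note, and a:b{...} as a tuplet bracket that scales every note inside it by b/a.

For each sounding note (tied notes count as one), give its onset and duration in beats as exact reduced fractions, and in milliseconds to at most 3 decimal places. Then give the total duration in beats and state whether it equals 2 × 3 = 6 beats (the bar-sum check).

1) 0.0ms=0b +2727.273ms=9/2b
2) 2727.273ms=9/2b +303.03ms=1/2b
3) 3030.303ms=5b +303.03ms=1/2b
4) 3333.333ms=11/2b +303.03ms=1/2b
Σ=6b of 6 (99bpm 3/8) — PASS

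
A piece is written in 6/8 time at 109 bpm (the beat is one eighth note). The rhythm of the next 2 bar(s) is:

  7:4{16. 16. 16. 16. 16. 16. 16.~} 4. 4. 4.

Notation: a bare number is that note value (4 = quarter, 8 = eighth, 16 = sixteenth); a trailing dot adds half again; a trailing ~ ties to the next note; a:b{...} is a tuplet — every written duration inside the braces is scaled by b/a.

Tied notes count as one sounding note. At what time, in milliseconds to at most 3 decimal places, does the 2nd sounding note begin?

note 2 onset = 3/7b = 235.911ms

1. 0.0ms @ 0 + 235.911ms (3/7)
2. 235.911ms @ 3/7 + 235.911ms (3/7)
3. 471.822ms @ 6/7 + 235.911ms (3/7)
4. 707.733ms @ 9/7 + 235.911ms (3/7)
5. 943.644ms @ 12/7 + 235.911ms (3/7)
6. 1179.554ms @ 15/7 + 235.911ms (3/7)
7. 1415.465ms @ 18/7 + 1887.287ms (24/7)
8. 3302.752ms @ 6 + 1651.376ms (3)
9. 4954.128ms @ 9 + 1651.376ms (3)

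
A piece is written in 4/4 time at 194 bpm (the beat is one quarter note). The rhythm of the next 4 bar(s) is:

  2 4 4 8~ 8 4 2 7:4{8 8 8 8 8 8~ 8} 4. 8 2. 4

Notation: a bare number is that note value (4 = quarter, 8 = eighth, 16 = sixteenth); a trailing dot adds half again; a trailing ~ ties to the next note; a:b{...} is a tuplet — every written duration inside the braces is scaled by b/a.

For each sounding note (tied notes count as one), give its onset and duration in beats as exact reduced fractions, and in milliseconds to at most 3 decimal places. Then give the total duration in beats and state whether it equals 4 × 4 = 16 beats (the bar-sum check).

1) 0.0ms=0b +618.557ms=2b
2) 618.557ms=2b +309.278ms=1b
3) 927.835ms=3b +309.278ms=1b
4) 1237.113ms=4b +309.278ms=1b
5) 1546.392ms=5b +309.278ms=1b
6) 1855.67ms=6b +618.557ms=2b
7) 2474.227ms=8b +88.365ms=2/7b
8) 2562.592ms=58/7b +88.365ms=2/7b
9) 2650.957ms=60/7b +88.365ms=2/7b
10) 2739.323ms=62/7b +88.365ms=2/7b
11) 2827.688ms=64/7b +88.365ms=2/7b
12) 2916.053ms=66/7b +176.73ms=4/7b
13) 3092.784ms=10b +463.918ms=3/2b
14) 3556.701ms=23/2b +154.639ms=1/2b
15) 3711.34ms=12b +927.835ms=3b
16) 4639.175ms=15b +309.278ms=1b
Σ=16b of 16 (194bpm 4/4) — PASS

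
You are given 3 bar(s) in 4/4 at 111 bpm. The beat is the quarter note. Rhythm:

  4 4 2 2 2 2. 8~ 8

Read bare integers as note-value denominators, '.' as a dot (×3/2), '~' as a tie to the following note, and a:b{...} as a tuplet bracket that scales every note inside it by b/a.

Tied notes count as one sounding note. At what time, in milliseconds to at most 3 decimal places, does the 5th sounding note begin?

note 5 onset = 6b = 3243.243ms

1. 0.0ms @ 0 + 540.541ms (1)
2. 540.541ms @ 1 + 540.541ms (1)
3. 1081.081ms @ 2 + 1081.081ms (2)
4. 2162.162ms @ 4 + 1081.081ms (2)
5. 3243.243ms @ 6 + 1081.081ms (2)
6. 4324.324ms @ 8 + 1621.622ms (3)
7. 5945.946ms @ 11 + 540.541ms (1)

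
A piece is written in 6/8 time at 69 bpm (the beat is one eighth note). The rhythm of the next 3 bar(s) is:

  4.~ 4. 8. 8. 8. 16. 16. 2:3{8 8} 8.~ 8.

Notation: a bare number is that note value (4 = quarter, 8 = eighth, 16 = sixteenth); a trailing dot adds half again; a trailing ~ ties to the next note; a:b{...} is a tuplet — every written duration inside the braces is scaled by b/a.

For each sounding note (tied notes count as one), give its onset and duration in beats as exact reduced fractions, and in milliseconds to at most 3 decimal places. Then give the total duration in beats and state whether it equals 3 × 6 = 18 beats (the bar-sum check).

1) 0.0ms=0b +5217.391ms=6b
2) 5217.391ms=6b +1304.348ms=3/2b
3) 6521.739ms=15/2b +1304.348ms=3/2b
4) 7826.087ms=9b +1304.348ms=3/2b
5) 9130.435ms=21/2b +652.174ms=3/4b
6) 9782.609ms=45/4b +652.174ms=3/4b
7) 10434.783ms=12b +1304.348ms=3/2b
8) 11739.13ms=27/2b +1304.348ms=3/2b
9) 13043.478ms=15b +2608.696ms=3b
Σ=18b of 18 (69bpm 6/8) — PASS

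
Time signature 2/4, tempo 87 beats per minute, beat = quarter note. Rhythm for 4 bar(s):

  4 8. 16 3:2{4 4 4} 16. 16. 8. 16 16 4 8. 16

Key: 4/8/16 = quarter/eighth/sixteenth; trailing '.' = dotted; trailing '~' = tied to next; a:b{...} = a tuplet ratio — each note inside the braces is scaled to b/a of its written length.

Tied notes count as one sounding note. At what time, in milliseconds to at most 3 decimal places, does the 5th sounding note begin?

1. 0.0ms @ 0 + 689.655ms (1)
2. 689.655ms @ 1 + 517.241ms (3/4)
3. 1206.897ms @ 7/4 + 172.414ms (1/4)
4. 1379.31ms @ 2 + 459.77ms (2/3)
5. 1839.08ms @ 8/3 + 459.77ms (2/3)
6. 2298.851ms @ 10/3 + 459.77ms (2/3)
7. 2758.621ms @ 4 + 258.621ms (3/8)
8. 3017.241ms @ 35/8 + 258.621ms (3/8)
9. 3275.862ms @ 19/4 + 517.241ms (3/4)
10. 3793.103ms @ 11/2 + 172.414ms (1/4)
11. 3965.517ms @ 23/4 + 172.414ms (1/4)
12. 4137.931ms @ 6 + 689.655ms (1)
13. 4827.586ms @ 7 + 517.241ms (3/4)
14. 5344.828ms @ 31/4 + 172.414ms (1/4)

note 5 onset = 8/3b = 1839.08ms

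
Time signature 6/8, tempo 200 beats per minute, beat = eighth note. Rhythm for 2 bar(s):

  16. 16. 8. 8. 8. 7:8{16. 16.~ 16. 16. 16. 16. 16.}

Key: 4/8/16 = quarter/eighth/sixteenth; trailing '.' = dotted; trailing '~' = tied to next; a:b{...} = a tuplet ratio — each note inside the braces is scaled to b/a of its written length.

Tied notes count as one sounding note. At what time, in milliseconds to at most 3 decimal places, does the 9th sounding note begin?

1. 0.0ms @ 0 + 225.0ms (3/4)
2. 225.0ms @ 3/4 + 225.0ms (3/4)
3. 450.0ms @ 3/2 + 450.0ms (3/2)
4. 900.0ms @ 3 + 450.0ms (3/2)
5. 1350.0ms @ 9/2 + 450.0ms (3/2)
6. 1800.0ms @ 6 + 257.143ms (6/7)
7. 2057.143ms @ 48/7 + 514.286ms (12/7)
8. 2571.429ms @ 60/7 + 257.143ms (6/7)
9. 2828.571ms @ 66/7 + 257.143ms (6/7)
10. 3085.714ms @ 72/7 + 257.143ms (6/7)
11. 3342.857ms @ 78/7 + 257.143ms (6/7)

note 9 onset = 66/7b = 2828.571ms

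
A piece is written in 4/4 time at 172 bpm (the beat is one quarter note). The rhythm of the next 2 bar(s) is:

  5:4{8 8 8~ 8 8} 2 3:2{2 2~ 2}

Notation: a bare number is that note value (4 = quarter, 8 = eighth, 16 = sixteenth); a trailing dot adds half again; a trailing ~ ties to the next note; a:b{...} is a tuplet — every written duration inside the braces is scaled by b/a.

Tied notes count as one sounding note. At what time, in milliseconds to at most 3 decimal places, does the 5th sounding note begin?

note 5 onset = 2b = 697.674ms

1. 0.0ms @ 0 + 139.535ms (2/5)
2. 139.535ms @ 2/5 + 139.535ms (2/5)
3. 279.07ms @ 4/5 + 279.07ms (4/5)
4. 558.14ms @ 8/5 + 139.535ms (2/5)
5. 697.674ms @ 2 + 697.674ms (2)
6. 1395.349ms @ 4 + 465.116ms (4/3)
7. 1860.465ms @ 16/3 + 930.233ms (8/3)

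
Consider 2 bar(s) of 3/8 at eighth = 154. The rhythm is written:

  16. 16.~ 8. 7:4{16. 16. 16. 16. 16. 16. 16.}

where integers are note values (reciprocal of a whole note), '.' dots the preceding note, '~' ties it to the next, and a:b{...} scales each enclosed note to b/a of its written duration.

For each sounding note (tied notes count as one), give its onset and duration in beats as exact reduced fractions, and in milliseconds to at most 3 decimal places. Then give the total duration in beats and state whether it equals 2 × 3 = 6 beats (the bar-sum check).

1) 0.0ms=0b +292.208ms=3/4b
2) 292.208ms=3/4b +876.623ms=9/4b
3) 1168.831ms=3b +166.976ms=3/7b
4) 1335.807ms=24/7b +166.976ms=3/7b
5) 1502.783ms=27/7b +166.976ms=3/7b
6) 1669.759ms=30/7b +166.976ms=3/7b
7) 1836.735ms=33/7b +166.976ms=3/7b
8) 2003.711ms=36/7b +166.976ms=3/7b
9) 2170.686ms=39/7b +166.976ms=3/7b
Σ=6b of 6 (154bpm 3/8) — PASS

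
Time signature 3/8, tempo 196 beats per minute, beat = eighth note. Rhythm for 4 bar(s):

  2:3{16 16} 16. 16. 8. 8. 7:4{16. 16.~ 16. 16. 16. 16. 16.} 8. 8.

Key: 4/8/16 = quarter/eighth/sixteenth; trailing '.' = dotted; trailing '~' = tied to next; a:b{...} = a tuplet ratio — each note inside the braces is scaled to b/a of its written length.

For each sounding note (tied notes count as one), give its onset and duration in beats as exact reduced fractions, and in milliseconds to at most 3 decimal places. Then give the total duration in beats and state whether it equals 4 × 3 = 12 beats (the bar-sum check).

1) 0.0ms=0b +229.592ms=3/4b
2) 229.592ms=3/4b +229.592ms=3/4b
3) 459.184ms=3/2b +229.592ms=3/4b
4) 688.776ms=9/4b +229.592ms=3/4b
5) 918.367ms=3b +459.184ms=3/2b
6) 1377.551ms=9/2b +459.184ms=3/2b
7) 1836.735ms=6b +131.195ms=3/7b
8) 1967.93ms=45/7b +262.391ms=6/7b
9) 2230.321ms=51/7b +131.195ms=3/7b
10) 2361.516ms=54/7b +131.195ms=3/7b
11) 2492.711ms=57/7b +131.195ms=3/7b
12) 2623.907ms=60/7b +131.195ms=3/7b
13) 2755.102ms=9b +459.184ms=3/2b
14) 3214.286ms=21/2b +459.184ms=3/2b
Σ=12b of 12 (196bpm 3/8) — PASS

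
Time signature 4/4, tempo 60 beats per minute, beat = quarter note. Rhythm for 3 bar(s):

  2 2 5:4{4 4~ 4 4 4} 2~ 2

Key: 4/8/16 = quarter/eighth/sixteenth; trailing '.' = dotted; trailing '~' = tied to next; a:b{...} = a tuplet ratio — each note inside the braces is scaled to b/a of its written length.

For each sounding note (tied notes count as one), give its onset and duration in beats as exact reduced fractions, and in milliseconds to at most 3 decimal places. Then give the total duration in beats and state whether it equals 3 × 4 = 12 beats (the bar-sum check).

1) 0.0ms=0b +2000.0ms=2b
2) 2000.0ms=2b +2000.0ms=2b
3) 4000.0ms=4b +800.0ms=4/5b
4) 4800.0ms=24/5b +1600.0ms=8/5b
5) 6400.0ms=32/5b +800.0ms=4/5b
6) 7200.0ms=36/5b +800.0ms=4/5b
7) 8000.0ms=8b +4000.0ms=4b
Σ=12b of 12 (60bpm 4/4) — PASS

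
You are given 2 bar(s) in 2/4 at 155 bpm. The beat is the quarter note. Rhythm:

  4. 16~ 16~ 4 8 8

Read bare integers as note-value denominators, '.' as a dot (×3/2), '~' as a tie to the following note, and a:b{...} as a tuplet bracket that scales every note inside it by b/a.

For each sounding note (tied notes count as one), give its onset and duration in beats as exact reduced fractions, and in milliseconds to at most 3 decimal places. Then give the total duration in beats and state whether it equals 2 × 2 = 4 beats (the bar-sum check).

1) 0.0ms=0b +580.645ms=3/2b
2) 580.645ms=3/2b +580.645ms=3/2b
3) 1161.29ms=3b +193.548ms=1/2b
4) 1354.839ms=7/2b +193.548ms=1/2b
Σ=4b of 4 (155bpm 2/4) — PASS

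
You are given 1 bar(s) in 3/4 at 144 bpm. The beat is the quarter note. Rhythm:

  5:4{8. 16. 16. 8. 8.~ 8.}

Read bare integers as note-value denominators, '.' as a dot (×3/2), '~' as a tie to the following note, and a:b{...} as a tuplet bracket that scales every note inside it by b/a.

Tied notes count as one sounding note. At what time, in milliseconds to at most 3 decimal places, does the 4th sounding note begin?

note 4 onset = 6/5b = 500.0ms

1. 0.0ms @ 0 + 250.0ms (3/5)
2. 250.0ms @ 3/5 + 125.0ms (3/10)
3. 375.0ms @ 9/10 + 125.0ms (3/10)
4. 500.0ms @ 6/5 + 250.0ms (3/5)
5. 750.0ms @ 9/5 + 500.0ms (6/5)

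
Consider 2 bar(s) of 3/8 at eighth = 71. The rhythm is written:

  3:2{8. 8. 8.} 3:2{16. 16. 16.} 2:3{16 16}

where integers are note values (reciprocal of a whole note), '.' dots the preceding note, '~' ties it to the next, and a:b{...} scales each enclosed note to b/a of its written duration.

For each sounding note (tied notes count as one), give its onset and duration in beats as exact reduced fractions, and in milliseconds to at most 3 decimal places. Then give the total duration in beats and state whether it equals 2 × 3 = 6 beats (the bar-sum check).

1) 0.0ms=0b +845.07ms=1b
2) 845.07ms=1b +845.07ms=1b
3) 1690.141ms=2b +845.07ms=1b
4) 2535.211ms=3b +422.535ms=1/2b
5) 2957.746ms=7/2b +422.535ms=1/2b
6) 3380.282ms=4b +422.535ms=1/2b
7) 3802.817ms=9/2b +633.803ms=3/4b
8) 4436.62ms=21/4b +633.803ms=3/4b
Σ=6b of 6 (71bpm 3/8) — PASS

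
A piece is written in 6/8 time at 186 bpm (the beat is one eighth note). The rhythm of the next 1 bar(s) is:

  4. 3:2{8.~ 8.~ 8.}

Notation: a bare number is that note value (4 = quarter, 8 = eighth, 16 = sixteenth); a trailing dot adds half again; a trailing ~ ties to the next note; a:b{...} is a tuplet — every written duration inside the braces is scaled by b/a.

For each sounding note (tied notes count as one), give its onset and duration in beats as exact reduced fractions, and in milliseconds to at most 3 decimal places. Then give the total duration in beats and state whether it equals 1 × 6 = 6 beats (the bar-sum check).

1) 0.0ms=0b +967.742ms=3b
2) 967.742ms=3b +967.742ms=3b
Σ=6b of 6 (186bpm 6/8) — PASS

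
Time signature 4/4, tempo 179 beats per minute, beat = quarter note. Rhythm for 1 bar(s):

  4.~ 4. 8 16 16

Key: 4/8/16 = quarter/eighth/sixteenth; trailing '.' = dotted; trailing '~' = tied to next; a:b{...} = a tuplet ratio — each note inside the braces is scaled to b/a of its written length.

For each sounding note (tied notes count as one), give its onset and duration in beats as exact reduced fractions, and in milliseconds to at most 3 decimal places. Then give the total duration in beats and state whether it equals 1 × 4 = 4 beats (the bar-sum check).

1) 0.0ms=0b +1005.587ms=3b
2) 1005.587ms=3b +167.598ms=1/2b
3) 1173.184ms=7/2b +83.799ms=1/4b
4) 1256.983ms=15/4b +83.799ms=1/4b
Σ=4b of 4 (179bpm 4/4) — PASS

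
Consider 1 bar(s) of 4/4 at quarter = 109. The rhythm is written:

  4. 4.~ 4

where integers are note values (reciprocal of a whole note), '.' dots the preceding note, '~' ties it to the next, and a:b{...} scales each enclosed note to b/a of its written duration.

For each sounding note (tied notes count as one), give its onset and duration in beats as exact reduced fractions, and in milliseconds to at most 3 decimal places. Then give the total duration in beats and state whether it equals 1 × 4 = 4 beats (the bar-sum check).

1) 0.0ms=0b +825.688ms=3/2b
2) 825.688ms=3/2b +1376.147ms=5/2b
Σ=4b of 4 (109bpm 4/4) — PASS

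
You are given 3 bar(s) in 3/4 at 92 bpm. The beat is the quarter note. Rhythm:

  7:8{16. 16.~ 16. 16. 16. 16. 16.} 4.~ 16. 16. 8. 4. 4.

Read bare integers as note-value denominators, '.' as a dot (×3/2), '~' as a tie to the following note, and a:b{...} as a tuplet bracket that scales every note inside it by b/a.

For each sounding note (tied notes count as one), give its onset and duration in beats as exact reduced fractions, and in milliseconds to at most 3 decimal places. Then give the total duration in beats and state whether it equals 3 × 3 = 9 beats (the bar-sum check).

1) 0.0ms=0b +279.503ms=3/7b
2) 279.503ms=3/7b +559.006ms=6/7b
3) 838.509ms=9/7b +279.503ms=3/7b
4) 1118.012ms=12/7b +279.503ms=3/7b
5) 1397.516ms=15/7b +279.503ms=3/7b
6) 1677.019ms=18/7b +279.503ms=3/7b
7) 1956.522ms=3b +1222.826ms=15/8b
8) 3179.348ms=39/8b +244.565ms=3/8b
9) 3423.913ms=21/4b +489.13ms=3/4b
10) 3913.043ms=6b +978.261ms=3/2b
11) 4891.304ms=15/2b +978.261ms=3/2b
Σ=9b of 9 (92bpm 3/4) — PASS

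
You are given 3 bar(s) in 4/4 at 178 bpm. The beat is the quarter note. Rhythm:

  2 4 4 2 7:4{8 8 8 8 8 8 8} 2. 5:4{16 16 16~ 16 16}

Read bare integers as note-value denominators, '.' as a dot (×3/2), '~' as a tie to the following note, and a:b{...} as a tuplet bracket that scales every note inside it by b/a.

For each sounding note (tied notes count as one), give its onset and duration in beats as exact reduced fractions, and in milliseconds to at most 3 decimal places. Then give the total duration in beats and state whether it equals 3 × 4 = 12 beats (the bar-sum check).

1) 0.0ms=0b +674.157ms=2b
2) 674.157ms=2b +337.079ms=1b
3) 1011.236ms=3b +337.079ms=1b
4) 1348.315ms=4b +674.157ms=2b
5) 2022.472ms=6b +96.308ms=2/7b
6) 2118.78ms=44/7b +96.308ms=2/7b
7) 2215.088ms=46/7b +96.308ms=2/7b
8) 2311.396ms=48/7b +96.308ms=2/7b
9) 2407.705ms=50/7b +96.308ms=2/7b
10) 2504.013ms=52/7b +96.308ms=2/7b
11) 2600.321ms=54/7b +96.308ms=2/7b
12) 2696.629ms=8b +1011.236ms=3b
13) 3707.865ms=11b +67.416ms=1/5b
14) 3775.281ms=56/5b +67.416ms=1/5b
15) 3842.697ms=57/5b +134.831ms=2/5b
16) 3977.528ms=59/5b +67.416ms=1/5b
Σ=12b of 12 (178bpm 4/4) — PASS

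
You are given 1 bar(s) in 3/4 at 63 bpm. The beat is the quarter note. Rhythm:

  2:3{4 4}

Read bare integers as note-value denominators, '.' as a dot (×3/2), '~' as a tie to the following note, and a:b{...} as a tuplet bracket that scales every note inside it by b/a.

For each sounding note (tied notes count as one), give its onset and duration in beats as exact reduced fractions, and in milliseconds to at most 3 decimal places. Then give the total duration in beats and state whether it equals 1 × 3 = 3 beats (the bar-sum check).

1) 0.0ms=0b +1428.571ms=3/2b
2) 1428.571ms=3/2b +1428.571ms=3/2b
Σ=3b of 3 (63bpm 3/4) — PASS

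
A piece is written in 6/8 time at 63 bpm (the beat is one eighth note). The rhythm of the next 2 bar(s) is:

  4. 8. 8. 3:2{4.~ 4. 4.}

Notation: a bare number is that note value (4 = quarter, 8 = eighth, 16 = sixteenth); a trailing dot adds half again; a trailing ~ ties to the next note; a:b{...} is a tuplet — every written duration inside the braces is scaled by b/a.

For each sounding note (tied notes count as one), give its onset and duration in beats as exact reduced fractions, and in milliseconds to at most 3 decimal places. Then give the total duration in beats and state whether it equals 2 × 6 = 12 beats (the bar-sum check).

1) 0.0ms=0b +2857.143ms=3b
2) 2857.143ms=3b +1428.571ms=3/2b
3) 4285.714ms=9/2b +1428.571ms=3/2b
4) 5714.286ms=6b +3809.524ms=4b
5) 9523.81ms=10b +1904.762ms=2b
Σ=12b of 12 (63bpm 6/8) — PASS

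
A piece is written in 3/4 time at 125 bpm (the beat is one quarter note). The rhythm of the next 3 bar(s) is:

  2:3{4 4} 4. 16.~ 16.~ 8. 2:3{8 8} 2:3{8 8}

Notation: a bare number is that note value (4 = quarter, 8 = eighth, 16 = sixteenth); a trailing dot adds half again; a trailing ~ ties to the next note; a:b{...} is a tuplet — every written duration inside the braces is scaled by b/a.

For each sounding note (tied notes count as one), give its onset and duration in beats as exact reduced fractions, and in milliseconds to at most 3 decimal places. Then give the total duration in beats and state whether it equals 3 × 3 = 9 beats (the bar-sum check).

1) 0.0ms=0b +720.0ms=3/2b
2) 720.0ms=3/2b +720.0ms=3/2b
3) 1440.0ms=3b +720.0ms=3/2b
4) 2160.0ms=9/2b +720.0ms=3/2b
5) 2880.0ms=6b +360.0ms=3/4b
6) 3240.0ms=27/4b +360.0ms=3/4b
7) 3600.0ms=15/2b +360.0ms=3/4b
8) 3960.0ms=33/4b +360.0ms=3/4b
Σ=9b of 9 (125bpm 3/4) — PASS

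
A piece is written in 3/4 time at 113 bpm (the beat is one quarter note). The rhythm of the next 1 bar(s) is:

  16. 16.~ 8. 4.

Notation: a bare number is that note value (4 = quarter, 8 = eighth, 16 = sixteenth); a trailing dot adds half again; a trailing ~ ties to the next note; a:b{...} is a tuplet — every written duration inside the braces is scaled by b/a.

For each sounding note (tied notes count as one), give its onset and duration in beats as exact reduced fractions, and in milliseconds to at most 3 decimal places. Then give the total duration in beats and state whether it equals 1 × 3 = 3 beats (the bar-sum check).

1) 0.0ms=0b +199.115ms=3/8b
2) 199.115ms=3/8b +597.345ms=9/8b
3) 796.46ms=3/2b +796.46ms=3/2b
Σ=3b of 3 (113bpm 3/4) — PASS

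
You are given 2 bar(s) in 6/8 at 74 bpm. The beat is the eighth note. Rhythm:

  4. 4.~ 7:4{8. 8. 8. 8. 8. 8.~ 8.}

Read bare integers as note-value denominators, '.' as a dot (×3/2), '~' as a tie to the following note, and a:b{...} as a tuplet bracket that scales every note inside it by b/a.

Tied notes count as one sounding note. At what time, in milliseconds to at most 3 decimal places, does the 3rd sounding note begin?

1. 0.0ms @ 0 + 2432.432ms (3)
2. 2432.432ms @ 3 + 3127.413ms (27/7)
3. 5559.846ms @ 48/7 + 694.981ms (6/7)
4. 6254.826ms @ 54/7 + 694.981ms (6/7)
5. 6949.807ms @ 60/7 + 694.981ms (6/7)
6. 7644.788ms @ 66/7 + 694.981ms (6/7)
7. 8339.768ms @ 72/7 + 1389.961ms (12/7)

note 3 onset = 48/7b = 5559.846ms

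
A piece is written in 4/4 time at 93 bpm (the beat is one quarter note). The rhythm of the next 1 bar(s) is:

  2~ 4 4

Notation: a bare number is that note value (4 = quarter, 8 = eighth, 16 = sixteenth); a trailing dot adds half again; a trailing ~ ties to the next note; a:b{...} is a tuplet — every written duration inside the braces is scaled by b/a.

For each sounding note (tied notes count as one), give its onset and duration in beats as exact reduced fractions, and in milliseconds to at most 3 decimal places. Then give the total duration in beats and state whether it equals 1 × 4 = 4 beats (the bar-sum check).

1) 0.0ms=0b +1935.484ms=3b
2) 1935.484ms=3b +645.161ms=1b
Σ=4b of 4 (93bpm 4/4) — PASS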